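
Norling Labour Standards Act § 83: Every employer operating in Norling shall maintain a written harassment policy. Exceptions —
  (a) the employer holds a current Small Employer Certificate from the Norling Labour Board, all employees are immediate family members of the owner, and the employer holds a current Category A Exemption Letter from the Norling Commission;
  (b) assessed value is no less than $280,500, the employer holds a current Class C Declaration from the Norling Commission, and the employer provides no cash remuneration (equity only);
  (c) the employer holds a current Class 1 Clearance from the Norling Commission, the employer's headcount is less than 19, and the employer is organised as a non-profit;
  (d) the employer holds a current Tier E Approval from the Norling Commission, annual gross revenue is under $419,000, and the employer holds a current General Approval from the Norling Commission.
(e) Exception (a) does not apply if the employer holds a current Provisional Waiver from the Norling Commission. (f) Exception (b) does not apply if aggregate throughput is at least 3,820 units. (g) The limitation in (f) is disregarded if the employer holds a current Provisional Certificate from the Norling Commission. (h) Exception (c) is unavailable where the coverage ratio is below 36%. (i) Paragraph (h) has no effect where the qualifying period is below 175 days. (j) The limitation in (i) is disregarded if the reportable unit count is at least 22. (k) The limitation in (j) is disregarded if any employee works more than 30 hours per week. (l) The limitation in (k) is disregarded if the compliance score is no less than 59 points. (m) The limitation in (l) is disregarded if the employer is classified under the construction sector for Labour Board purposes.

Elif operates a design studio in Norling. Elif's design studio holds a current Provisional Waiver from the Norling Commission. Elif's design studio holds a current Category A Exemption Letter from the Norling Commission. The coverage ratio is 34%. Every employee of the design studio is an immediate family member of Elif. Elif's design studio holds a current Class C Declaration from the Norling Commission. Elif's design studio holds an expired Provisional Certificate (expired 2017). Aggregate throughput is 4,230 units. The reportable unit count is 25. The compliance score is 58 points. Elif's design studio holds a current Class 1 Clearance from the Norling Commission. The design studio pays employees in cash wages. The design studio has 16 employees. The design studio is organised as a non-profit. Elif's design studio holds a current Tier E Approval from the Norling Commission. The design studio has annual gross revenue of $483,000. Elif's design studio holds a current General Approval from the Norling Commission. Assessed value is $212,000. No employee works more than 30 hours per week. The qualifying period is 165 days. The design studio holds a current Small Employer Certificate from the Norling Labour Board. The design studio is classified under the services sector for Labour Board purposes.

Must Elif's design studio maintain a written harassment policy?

Exception (a): a current Small Employer Certificate is held; every employee is an immediate family member; a current Category A Exemption Letter is held — every condition holds. Turning to paragraph (e): (e) operates against (a): a current Provisional Waiver is held. So (a) is unavailable.
Exception (b) fails — assessed value is $212,000, short of $280,500.
Exception (c): a current Class 1 Clearance is held; the employer's headcount is 16, less than the 19 limit; the employer is a non-profit — every condition holds. However, paragraphs (h)–(m) must be considered: (h) applies — the coverage ratio is 34%, below the 36% limit. (i) is engaged (the qualifying period is 165 days, below the 175 days limit), but is overridden by (j): (j) operates against (i): the reportable unit count is 25, meeting the 22 threshold. (k) does not operate here (no employee exceeds 30 hours/week), so (j) stands. (c) is therefore removed.
Exception (d) fails — annual gross revenue is $483,000, not under $419,000.
No exception applies. The general rule governs.

Yes — Elif's design studio must maintain a written harassment policy.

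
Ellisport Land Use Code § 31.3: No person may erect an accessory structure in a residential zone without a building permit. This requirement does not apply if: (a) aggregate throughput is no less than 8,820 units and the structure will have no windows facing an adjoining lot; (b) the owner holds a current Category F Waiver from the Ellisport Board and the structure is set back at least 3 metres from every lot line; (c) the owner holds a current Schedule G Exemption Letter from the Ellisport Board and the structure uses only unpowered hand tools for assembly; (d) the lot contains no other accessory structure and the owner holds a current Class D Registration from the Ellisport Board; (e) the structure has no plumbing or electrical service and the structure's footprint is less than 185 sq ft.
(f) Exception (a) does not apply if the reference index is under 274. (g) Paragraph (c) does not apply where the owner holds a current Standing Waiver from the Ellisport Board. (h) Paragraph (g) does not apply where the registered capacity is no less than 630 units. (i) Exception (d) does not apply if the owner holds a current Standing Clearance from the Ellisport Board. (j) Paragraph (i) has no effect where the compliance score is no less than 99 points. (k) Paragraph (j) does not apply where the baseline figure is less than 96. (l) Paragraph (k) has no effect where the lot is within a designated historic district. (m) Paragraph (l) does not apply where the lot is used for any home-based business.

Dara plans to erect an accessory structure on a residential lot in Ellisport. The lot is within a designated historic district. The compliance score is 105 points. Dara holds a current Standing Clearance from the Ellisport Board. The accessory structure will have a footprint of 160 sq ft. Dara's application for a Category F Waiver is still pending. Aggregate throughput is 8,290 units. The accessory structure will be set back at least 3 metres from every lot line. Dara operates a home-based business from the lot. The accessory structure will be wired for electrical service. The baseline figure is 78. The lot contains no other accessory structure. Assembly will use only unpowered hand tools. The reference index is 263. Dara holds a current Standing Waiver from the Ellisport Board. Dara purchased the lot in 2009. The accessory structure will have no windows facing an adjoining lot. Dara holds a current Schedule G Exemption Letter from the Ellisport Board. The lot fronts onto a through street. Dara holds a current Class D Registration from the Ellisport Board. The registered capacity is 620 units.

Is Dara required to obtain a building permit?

Yes — Dara must obtain a building permit.

Exception (a) does not apply: aggregate throughput is 8,290 units, short of 8,820 units.
Exception (b) does not apply: no current Category F Waiver is held.
Exception (c): a current Schedule G Exemption Letter is held; assembly uses only hand tools — every condition holds. Turning to paragraphs (g)–(h): (g) is triggered — a current Standing Waiver is held. (h), which would lift (g), does not operate here — the registered capacity is 620 units, short of 630 units. (c) is therefore removed.
All of (d)'s requirements are met (the lot has no other accessory structure; a current Class D Registration is held). However, paragraphs (i)–(m) must be considered: (i) is triggered — a current Standing Clearance is held. (j) is triggered (the compliance score is 105 points, meeting the 99 points threshold), but yields to (k): (k) is engaged — the baseline figure is 78, less than the 96 limit. (l) would limit (k) — the lot is in a historic district — but (m) sets (l) aside: (m) operates against (l): a home-based business operates on the lot. Exception (d) does not apply.
Exception (e) does not apply: electrical service is planned.
Every exception is unavailable, so the rule governs.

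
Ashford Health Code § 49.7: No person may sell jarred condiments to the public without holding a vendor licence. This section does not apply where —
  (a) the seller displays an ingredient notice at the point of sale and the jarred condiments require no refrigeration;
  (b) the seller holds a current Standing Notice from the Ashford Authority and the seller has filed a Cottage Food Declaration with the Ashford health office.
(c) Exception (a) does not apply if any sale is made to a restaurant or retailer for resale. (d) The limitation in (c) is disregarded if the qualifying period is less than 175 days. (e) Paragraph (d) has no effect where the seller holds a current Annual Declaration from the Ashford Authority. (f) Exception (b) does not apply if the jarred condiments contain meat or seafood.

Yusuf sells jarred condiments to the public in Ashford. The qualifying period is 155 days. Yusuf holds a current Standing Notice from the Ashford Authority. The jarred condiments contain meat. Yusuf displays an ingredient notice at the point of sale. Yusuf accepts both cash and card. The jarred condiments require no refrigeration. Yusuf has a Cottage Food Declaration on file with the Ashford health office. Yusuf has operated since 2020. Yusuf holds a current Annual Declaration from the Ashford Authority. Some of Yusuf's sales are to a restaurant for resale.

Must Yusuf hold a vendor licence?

Yes — Yusuf must hold a vendor licence.

Exception (a): an ingredient notice is displayed; the jarred condiments are shelf-stable — every condition holds. But applying paragraphs (c)–(e): (c) operates against (a): some sales are to a restaurant for resale. (d) would limit (c) — the qualifying period is 155 days, less than the 175 days limit — but (e) sets (d) aside: (e) operates against (d): a current Annual Declaration is held. So (a) is unavailable.
All of (b)'s requirements are met (a current Standing Notice is held; a Cottage Food Declaration is on file). But: (f) operates — the jarred condiments contain meat. Exception (b) does not apply.
No exception displaces § 49.7.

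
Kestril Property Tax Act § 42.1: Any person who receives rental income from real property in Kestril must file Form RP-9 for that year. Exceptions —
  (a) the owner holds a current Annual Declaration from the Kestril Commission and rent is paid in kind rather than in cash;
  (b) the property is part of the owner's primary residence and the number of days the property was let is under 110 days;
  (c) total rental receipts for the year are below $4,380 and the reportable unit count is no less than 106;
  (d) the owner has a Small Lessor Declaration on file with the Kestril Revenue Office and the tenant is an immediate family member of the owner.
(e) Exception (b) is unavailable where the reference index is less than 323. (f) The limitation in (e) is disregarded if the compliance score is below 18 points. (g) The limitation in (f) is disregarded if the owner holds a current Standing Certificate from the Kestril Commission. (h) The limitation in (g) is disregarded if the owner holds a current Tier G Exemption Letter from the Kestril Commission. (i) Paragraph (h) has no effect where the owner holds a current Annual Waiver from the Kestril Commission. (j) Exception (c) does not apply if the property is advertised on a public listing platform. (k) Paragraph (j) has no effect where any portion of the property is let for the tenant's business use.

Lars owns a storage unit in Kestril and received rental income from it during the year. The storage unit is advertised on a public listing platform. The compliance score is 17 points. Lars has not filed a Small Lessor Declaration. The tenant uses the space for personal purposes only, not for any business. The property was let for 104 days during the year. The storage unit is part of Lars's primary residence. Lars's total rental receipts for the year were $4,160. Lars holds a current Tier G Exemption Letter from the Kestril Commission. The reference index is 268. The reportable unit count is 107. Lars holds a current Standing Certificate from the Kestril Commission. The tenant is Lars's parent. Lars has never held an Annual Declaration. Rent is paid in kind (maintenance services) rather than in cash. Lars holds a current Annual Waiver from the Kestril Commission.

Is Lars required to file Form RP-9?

Exception (a) fails — the Annual Declaration is not current.
All of (b)'s requirements are met (the storage unit is part of the primary residence; the number of days the property was let is 104 days, under the 110 days limit). Turning to paragraphs (e)–(i): (e) operates against (b): the reference index is 268, less than the 323 limit. (f) operates (the compliance score is 17 points, below the 18 points limit), but yields to (g): (g) operates against (f): a current Standing Certificate is held. (h) would limit (g) — a current Tier G Exemption Letter is held — but (i) sets (h) aside: (i) operates against (h): a current Annual Waiver is held. (b) is therefore removed.
Exception (c): total rental receipts for the year are $4,160, below the $4,380 limit; the reportable unit count is 107, meeting the 106 threshold — every condition holds. However, paragraphs (j)–(k) must be considered: (j) operates against (c): the property is publicly advertised. (k), which would lift (j), is not engaged — the space is used for personal purposes only. (c) is therefore removed.
Exception (d) does not apply: no Small Lessor Declaration is on file.
No exception displaces § 42.1.

Yes — Lars must file Form RP-9.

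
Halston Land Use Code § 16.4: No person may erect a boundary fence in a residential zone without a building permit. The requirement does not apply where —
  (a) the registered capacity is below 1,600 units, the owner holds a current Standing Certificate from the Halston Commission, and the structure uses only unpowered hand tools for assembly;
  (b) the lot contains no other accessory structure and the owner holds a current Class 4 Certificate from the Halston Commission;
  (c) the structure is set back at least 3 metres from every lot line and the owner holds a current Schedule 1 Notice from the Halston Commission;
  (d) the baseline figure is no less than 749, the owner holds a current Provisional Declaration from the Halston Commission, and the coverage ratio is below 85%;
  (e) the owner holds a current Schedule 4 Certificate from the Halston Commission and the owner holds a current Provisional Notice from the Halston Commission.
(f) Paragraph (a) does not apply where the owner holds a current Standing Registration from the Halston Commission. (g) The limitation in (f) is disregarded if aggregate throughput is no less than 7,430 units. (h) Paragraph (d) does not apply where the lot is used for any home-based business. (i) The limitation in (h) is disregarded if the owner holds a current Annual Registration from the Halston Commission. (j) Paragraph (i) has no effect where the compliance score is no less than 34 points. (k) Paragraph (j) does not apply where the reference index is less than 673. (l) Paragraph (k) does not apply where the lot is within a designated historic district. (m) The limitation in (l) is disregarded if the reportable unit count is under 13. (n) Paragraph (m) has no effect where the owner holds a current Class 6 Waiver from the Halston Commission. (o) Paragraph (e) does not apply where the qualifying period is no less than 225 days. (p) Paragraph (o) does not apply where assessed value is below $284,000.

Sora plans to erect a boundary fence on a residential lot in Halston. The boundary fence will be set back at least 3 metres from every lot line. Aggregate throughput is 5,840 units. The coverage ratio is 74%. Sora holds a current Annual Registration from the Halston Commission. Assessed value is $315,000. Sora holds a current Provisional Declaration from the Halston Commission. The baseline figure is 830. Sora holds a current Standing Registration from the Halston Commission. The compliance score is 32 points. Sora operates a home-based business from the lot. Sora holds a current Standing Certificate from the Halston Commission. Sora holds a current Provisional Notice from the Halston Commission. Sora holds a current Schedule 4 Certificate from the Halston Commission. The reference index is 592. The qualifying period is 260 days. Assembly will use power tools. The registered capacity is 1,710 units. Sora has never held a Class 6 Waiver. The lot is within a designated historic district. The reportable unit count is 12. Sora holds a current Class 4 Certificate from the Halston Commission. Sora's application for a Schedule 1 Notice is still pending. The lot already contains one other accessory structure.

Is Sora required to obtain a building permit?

No — exception (d) applies; Sora does not need a building permit.

Exception (a) fails — the registered capacity is 1,710 units, not below 1,600 units.
Exception (b) fails — the lot already has another accessory structure.
Exception (c) does not apply: there is no Schedule 1 Notice in force.
Exception (d): the baseline figure is 830, meeting the 749 threshold; a current Provisional Declaration is held; the coverage ratio is 74%, below the 85% limit — every condition holds. Considering the limiting provisions: (h) would limit (d) — a home-based business operates on the lot — but (i) sets (h) aside: (i) applies — a current Annual Registration is held. (j) is not triggered (the compliance score is 32 points, short of 34 points), so (i) stands. (d) remains available.
Exception (e): a current Schedule 4 Certificate is held; a current Provisional Notice is held — every condition holds. However, paragraphs (o)–(p) must be considered: (o) operates against (e): the qualifying period is 260 days, meeting the 225 days threshold. (p), which would lift (o), is not triggered — assessed value is $315,000, not below $284,000. Exception (e) does not apply.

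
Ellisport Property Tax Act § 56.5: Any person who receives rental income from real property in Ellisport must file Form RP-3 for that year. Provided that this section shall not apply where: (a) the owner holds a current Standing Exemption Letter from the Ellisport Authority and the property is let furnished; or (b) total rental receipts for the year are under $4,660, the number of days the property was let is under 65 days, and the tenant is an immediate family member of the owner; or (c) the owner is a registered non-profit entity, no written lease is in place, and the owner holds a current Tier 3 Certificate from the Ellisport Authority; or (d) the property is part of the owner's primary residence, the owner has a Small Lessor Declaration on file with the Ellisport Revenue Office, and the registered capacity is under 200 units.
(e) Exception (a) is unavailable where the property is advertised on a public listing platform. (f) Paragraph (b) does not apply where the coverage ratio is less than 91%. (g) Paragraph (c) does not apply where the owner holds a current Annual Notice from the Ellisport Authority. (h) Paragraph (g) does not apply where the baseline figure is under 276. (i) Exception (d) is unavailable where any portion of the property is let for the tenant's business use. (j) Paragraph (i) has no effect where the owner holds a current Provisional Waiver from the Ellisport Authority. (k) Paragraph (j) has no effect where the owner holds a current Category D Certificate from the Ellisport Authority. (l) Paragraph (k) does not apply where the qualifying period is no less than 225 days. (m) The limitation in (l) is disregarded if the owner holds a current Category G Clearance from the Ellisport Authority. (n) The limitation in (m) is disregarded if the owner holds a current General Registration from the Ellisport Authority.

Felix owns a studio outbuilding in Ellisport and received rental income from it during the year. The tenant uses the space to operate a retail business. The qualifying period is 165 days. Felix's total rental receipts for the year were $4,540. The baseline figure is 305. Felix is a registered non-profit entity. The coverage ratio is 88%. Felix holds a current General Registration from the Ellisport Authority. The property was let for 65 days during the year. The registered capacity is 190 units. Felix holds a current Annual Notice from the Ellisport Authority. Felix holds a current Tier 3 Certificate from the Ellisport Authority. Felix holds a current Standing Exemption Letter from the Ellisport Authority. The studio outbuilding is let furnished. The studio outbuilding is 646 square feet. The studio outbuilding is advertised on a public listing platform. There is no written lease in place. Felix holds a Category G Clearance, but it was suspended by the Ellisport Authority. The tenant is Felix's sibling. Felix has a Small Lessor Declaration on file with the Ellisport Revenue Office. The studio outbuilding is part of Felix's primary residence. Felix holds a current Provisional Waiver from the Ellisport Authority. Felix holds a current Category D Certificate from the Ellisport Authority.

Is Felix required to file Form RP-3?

Yes — Felix must file Form RP-3.

Exception (a) is satisfied on its face — a current Standing Exemption Letter is held; the property is let furnished. However, paragraph (e) must be considered: (e) is engaged — the property is publicly advertised. So (a) is unavailable.
Exception (b) does not apply: the number of days the property was let is 65 days, not under 65 days.
Exception (c)'s conditions are all satisfied: Felix is a registered non-profit; there is no written lease; a current Tier 3 Certificate is held. But: (g) operates — a current Annual Notice is held. (h), which would lift (g), is not engaged — the baseline figure is 305, not under 276. (c) is therefore removed.
Exception (d) is satisfied on its face — the studio outbuilding is part of the primary residence; a Small Lessor Declaration is on file; the registered capacity is 190 units, under the 200 units limit. However, paragraphs (i)–(n) must be considered: (i) operates against (d): the space is let for business use. (j) would limit (i) — a current Provisional Waiver is held — but (k) sets (j) aside: (k) operates against (j): a current Category D Certificate is held. (l), which would lift (k), is not triggered — the qualifying period is 165 days, short of 225 days. So (d) is unavailable.
No exception displaces § 56.5.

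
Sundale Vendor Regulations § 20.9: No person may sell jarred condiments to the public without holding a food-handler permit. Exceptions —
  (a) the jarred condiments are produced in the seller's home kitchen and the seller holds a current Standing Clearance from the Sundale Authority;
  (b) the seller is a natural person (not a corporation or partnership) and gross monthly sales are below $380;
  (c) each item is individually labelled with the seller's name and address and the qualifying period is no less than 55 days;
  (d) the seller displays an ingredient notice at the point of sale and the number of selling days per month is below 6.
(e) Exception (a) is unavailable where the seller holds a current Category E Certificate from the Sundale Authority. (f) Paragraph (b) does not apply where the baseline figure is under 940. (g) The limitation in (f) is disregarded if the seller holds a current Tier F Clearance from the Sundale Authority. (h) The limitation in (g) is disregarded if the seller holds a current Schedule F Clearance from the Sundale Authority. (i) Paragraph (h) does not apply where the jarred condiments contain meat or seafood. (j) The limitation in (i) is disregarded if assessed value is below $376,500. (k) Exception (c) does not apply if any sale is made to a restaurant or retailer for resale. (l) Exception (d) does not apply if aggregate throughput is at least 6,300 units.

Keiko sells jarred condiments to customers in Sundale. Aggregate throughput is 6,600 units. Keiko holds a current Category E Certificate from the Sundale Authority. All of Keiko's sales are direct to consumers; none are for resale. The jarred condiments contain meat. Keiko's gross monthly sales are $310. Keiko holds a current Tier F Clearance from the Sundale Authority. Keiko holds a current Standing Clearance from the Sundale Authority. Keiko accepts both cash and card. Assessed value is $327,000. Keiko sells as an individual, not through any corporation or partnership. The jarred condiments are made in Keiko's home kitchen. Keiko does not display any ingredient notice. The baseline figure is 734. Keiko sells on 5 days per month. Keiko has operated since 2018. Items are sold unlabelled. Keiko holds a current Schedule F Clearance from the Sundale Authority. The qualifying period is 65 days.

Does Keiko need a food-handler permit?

Yes — Keiko must hold a food-handler permit.

Exception (a): the jarred condiments are home-kitchen produced; a current Standing Clearance is held — every condition holds. But applying paragraph (e): (e) operates against (a): a current Category E Certificate is held. Exception (a) does not apply.
All of (b)'s requirements are met (the seller is a natural person; gross monthly sales are $310, below the $380 limit). But applying paragraphs (f)–(j): (f) is triggered — the baseline figure is 734, under the 940 limit. (g) applies (a current Tier F Clearance is held), but is set aside by (h): (h) operates against (g): a current Schedule F Clearance is held. (i) would limit (h) — the jarred condiments contain meat — but (j) sets (i) aside: (j) applies — assessed value is $327,000, below the $376,500 limit. So (b) is unavailable.
Exception (c) fails — items are sold unlabelled.
Exception (d) does not apply: no ingredient notice is displayed.
No exception applies. The general rule governs.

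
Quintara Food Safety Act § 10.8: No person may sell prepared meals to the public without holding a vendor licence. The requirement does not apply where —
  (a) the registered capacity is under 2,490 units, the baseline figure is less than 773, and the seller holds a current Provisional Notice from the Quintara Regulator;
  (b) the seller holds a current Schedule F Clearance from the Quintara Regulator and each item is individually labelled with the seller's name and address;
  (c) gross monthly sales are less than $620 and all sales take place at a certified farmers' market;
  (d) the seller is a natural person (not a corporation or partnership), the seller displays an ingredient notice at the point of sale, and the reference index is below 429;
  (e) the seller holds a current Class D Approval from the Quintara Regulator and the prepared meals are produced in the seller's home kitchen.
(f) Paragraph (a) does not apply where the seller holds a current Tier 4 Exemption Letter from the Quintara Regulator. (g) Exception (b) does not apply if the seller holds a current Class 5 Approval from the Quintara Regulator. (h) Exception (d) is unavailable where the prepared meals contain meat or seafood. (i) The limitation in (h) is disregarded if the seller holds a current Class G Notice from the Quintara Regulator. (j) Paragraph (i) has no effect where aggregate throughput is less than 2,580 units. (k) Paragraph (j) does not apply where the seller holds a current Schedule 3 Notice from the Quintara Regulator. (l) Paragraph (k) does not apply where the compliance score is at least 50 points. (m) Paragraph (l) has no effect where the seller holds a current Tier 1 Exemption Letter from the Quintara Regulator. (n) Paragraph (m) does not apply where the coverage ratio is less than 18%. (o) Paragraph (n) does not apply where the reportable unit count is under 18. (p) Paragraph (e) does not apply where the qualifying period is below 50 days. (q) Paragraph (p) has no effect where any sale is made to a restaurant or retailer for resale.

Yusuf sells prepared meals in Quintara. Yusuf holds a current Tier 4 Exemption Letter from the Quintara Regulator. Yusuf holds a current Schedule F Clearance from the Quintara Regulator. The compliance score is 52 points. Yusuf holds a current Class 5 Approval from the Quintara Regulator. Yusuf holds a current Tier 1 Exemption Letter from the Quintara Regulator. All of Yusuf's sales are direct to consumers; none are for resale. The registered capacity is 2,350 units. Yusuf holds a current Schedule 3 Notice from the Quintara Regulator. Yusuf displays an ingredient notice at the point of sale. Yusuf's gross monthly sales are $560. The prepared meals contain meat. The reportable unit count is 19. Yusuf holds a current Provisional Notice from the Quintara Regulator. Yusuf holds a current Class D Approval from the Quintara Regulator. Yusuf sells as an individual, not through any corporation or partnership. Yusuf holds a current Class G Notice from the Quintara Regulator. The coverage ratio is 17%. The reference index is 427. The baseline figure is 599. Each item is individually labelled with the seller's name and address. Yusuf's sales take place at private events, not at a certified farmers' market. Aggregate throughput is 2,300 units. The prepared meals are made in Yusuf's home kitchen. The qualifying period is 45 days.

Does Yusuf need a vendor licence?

Yes — Yusuf must hold a vendor licence.

Exception (a)'s conditions are all satisfied: the registered capacity is 2,350 units, under the 2,490 units limit; the baseline figure is 599, less than the 773 limit; a current Provisional Notice is held. But: (f) operates — a current Tier 4 Exemption Letter is held. Exception (a) does not apply.
Exception (b): a current Schedule F Clearance is held; items are individually labelled — every condition holds. However, paragraph (g) must be considered: (g) operates — a current Class 5 Approval is held. Exception (b) does not apply.
Exception (c) fails — sales are at private events, not a certified farmers' market.
Exception (d) is satisfied on its face — the seller is a natural person; an ingredient notice is displayed; the reference index is 427, below the 429 limit. However, paragraphs (h)–(o) must be considered: (h) operates against (d): the prepared meals contain meat. (i) would limit (h) — a current Class G Notice is held — but (j) sets (i) aside: (j) applies — aggregate throughput is 2,300 units, less than the 2,580 units limit. (k) would limit (j) — a current Schedule 3 Notice is held — but (l) sets (k) aside: (l) operates against (k): the compliance score is 52 points, meeting the 50 points threshold. (m) would limit (l) — a current Tier 1 Exemption Letter is held — but (n) sets (m) aside: (n) operates against (m): the coverage ratio is 17%, less than the 18% limit. (o) is not engaged (the reportable unit count is 19, not under 18), so (n) stands. Exception (d) does not apply.
All of (e)'s requirements are met (a current Class D Approval is held; the prepared meals are home-kitchen produced). But: (p) operates against (e): the qualifying period is 45 days, below the 50 days limit. (q), which would lift (p), is not engaged — no sales are for resale. Exception (e) does not apply.
No exception displaces § 10.8.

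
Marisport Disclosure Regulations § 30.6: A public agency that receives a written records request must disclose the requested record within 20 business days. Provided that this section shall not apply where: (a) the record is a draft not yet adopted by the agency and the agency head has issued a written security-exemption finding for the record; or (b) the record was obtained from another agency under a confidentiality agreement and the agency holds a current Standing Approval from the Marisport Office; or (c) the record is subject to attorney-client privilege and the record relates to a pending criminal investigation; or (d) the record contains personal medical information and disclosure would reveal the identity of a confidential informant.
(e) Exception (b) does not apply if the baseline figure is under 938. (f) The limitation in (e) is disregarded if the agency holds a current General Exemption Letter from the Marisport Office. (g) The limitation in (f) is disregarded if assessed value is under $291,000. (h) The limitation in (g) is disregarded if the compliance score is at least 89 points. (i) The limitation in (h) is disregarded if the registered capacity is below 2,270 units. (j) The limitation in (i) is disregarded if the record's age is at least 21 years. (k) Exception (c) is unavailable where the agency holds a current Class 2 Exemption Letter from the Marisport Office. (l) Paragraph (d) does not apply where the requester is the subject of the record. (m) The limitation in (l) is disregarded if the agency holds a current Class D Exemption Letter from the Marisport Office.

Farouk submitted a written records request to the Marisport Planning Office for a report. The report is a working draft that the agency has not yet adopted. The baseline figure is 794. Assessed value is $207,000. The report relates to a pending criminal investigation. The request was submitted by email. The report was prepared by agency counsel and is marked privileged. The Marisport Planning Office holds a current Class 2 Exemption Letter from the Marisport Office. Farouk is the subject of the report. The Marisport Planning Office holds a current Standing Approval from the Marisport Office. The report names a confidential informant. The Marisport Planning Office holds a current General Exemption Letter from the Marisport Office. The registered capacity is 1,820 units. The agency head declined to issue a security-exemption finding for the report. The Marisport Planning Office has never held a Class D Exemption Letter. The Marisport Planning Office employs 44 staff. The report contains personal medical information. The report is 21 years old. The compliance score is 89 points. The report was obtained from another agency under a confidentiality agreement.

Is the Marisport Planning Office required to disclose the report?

Exception (a) requires that the agency head has issued a written security-exemption finding for the record; but the agency head declined to issue a security-exemption finding, so (a) is unavailable.
Exception (b): the report was obtained under a confidentiality agreement; a current Standing Approval is held — every condition holds. Applying paragraphs (e)–(j): (e) applies (the baseline figure is 794, under the 938 limit), but is displaced by (f): (f) operates against (e): a current General Exemption Letter is held. (g) would limit (f) — assessed value is $207,000, under the $291,000 limit — but (h) sets (g) aside: (h) applies — the compliance score is 89 points, meeting the 89 points threshold. (i) is engaged (the registered capacity is 1,820 units, below the 2,270 units limit), but yields to (j): (j) operates against (i): the record's age is 21 years, meeting the 21 years threshold. Exception (b) stands.
Exception (c): the report is privileged; the report relates to a pending investigation — every condition holds. Turning to paragraph (k): (k) is engaged — a current Class 2 Exemption Letter is held. So (c) is unavailable.
Exception (d) is satisfied on its face — the report contains personal medical information; the report names a confidential informant. Turning to paragraphs (l)–(m): (l) operates against (d): Farouk is the subject of the report. (m), which would lift (l), is not triggered — no current Class D Exemption Letter is held. (d) is therefore removed.

No — exception (b) applies; the Marisport Planning Office is not required to disclose the report.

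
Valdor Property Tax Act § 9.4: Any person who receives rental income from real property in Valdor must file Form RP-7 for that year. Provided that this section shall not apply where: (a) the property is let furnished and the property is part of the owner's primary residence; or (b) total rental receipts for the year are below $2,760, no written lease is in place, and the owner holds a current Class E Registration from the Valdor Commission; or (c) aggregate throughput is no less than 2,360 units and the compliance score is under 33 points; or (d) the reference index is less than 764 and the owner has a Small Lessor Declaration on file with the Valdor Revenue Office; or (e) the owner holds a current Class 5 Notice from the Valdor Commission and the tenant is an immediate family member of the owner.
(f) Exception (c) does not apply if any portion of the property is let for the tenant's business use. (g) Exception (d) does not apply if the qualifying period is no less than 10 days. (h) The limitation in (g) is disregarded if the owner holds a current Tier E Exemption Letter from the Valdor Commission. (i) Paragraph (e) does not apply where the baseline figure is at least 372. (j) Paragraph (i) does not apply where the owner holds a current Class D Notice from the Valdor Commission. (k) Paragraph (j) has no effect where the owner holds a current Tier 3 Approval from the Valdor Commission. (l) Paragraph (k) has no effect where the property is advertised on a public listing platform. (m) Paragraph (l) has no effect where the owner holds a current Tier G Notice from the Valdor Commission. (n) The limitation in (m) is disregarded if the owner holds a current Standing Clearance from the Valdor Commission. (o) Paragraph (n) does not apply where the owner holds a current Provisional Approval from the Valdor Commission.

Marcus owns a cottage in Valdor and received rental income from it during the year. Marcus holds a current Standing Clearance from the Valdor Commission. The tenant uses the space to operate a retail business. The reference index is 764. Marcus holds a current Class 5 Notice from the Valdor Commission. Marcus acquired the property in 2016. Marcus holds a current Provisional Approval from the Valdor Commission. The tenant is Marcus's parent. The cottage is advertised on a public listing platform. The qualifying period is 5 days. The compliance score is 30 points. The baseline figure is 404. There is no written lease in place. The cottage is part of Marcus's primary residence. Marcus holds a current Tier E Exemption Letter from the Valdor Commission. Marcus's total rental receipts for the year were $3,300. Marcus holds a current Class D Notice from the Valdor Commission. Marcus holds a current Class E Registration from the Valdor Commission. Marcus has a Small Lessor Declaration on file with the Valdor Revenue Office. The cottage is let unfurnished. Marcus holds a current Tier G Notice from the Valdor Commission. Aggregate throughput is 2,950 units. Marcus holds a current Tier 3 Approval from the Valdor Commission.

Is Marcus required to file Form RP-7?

Yes — Marcus must file Form RP-7.

Exception (a) requires that the property is let furnished; but the property is let unfurnished, so (a) is unavailable.
Exception (b) fails — total rental receipts for the year are $3,300, not below $2,760.
Exception (c) is satisfied on its face — aggregate throughput is 2,950 units, meeting the 2,360 units threshold; the compliance score is 30 points, under the 33 points limit. But: (f) applies — the space is let for business use. (c) is therefore removed.
Exception (d) fails — the reference index is 764, not less than 764.
Exception (e) is satisfied on its face — a current Class 5 Notice is held; the tenant is an immediate family member. But: (i) operates against (e): the baseline figure is 404, meeting the 372 threshold. (j) would limit (i) — a current Class D Notice is held — but (k) sets (j) aside: (k) operates against (j): a current Tier 3 Approval is held. (l) would limit (k) — the property is publicly advertised — but (m) sets (l) aside: (m) is triggered — a current Tier G Notice is held. (n) would limit (m) — a current Standing Clearance is held — but (o) sets (n) aside: (o) is triggered — a current Provisional Approval is held. Exception (e) does not apply.
No exception applies. The general rule governs.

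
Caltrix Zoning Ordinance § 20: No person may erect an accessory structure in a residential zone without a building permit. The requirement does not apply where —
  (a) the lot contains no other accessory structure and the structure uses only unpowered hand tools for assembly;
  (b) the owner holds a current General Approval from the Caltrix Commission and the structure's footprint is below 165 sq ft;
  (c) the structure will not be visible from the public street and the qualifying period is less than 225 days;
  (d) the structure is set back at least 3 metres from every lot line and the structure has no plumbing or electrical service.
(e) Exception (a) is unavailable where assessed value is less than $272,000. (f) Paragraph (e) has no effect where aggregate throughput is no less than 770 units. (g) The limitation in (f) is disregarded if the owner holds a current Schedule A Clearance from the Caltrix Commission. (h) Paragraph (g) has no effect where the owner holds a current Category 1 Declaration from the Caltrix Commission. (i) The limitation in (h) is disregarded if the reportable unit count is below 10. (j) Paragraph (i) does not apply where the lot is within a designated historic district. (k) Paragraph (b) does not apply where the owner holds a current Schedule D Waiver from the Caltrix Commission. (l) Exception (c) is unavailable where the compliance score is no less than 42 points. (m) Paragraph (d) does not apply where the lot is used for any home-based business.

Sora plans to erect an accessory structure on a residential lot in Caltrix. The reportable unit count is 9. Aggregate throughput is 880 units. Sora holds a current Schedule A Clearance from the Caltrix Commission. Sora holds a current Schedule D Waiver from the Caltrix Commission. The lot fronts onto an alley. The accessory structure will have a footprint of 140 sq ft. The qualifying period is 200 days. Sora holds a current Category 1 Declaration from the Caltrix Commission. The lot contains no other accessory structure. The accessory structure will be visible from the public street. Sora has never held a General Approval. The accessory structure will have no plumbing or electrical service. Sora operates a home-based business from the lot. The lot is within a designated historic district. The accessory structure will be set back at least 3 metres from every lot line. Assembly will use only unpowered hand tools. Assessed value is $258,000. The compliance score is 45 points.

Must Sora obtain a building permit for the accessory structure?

No — exception (a) applies; Sora does not need a building permit.

Exception (a): the lot has no other accessory structure; assembly uses only hand tools — every condition holds. As to paragraphs (e)–(j): (e) is triggered (assessed value is $258,000, less than the $272,000 limit), but yields to (f): (f) is engaged — aggregate throughput is 880 units, meeting the 770 units threshold. (g) would limit (f) — a current Schedule A Clearance is held — but (h) sets (g) aside: (h) operates — a current Category 1 Declaration is held. (i) is engaged (the reportable unit count is 9, below the 10 limit), but yields to (j): (j) operates against (i): the lot is in a historic district. (a) remains available.
Exception (b) requires that the owner holds a current General Approval from the Caltrix Commission; but no current General Approval is held, so (b) is unavailable.
Exception (c) does not apply: the structure will be visible from the street.
All of (d)'s requirements are met (the setback is at least 3 m on every side; there is no plumbing or electrical service). But: (m) operates against (d): a home-based business operates on the lot. (d) is therefore removed.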